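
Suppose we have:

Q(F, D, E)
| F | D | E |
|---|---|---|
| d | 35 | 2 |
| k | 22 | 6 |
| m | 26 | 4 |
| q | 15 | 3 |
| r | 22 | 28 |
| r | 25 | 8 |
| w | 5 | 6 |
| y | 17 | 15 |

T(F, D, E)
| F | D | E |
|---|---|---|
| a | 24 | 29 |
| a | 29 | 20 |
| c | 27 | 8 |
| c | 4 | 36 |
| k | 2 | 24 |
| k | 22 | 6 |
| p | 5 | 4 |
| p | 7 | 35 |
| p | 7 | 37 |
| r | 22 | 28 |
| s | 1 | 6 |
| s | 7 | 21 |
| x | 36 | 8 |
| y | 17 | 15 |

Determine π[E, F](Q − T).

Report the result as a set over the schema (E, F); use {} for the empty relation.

{(2, d), (3, q), (4, m), (6, w), (8, r)}

Difference: {(d, 35, 2), (k, 22, 6), (m, 26, 4), (q, 15, 3), (r, 22, 28), (r, 25, 8), (w, 5, 6), (y, 17, 15)} with {(a, 24, 29), (a, 29, 20), (c, 27, 8), (c, 4, 36), (k, 2, 24), (k, 22, 6), (p, 5, 4), (p, 7, 35), (p, 7, 37), (r, 22, 28), (s, 1, 6), (s, 7, 21), (x, 36, 8), (y, 17, 15)} → {(d, 35, 2), (m, 26, 4), (q, 15, 3), (r, 25, 8), (w, 5, 6)}
π_{E, F} gives {(2, d), (3, q), (4, m), (6, w), (8, r)}.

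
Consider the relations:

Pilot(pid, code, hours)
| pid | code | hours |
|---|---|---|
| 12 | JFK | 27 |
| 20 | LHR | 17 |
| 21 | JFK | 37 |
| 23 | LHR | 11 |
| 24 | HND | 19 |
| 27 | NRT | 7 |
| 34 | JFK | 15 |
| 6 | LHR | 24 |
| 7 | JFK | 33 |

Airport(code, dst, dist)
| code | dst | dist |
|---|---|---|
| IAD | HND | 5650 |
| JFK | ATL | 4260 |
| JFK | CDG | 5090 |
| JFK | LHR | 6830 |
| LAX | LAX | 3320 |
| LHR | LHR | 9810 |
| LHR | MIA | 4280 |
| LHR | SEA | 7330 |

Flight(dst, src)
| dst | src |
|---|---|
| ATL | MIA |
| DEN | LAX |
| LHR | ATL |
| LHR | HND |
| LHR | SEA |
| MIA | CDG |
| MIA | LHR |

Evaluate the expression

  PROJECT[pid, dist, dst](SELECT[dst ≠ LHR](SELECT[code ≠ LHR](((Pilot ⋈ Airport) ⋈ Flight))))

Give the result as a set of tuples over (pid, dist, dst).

Joining Pilot and Airport on code yields {(12, JFK, 27, ATL, 4260), (12, JFK, 27, CDG, 5090), (12, JFK, 27, LHR, 6830), (20, LHR, 17, LHR, 9810), (20, LHR, 17, MIA, 4280), (20, LHR, 17, SEA, 7330), (21, JFK, 37, ATL, 4260), (21, JFK, 37, CDG, 5090), (21, JFK, 37, LHR, 6830), (23, LHR, 11, LHR, 9810), (23, LHR, 11, MIA, 4280), (23, LHR, 11, SEA, 7330), (34, JFK, 15, ATL, 4260), (34, JFK, 15, CDG, 5090), (34, JFK, 15, LHR, 6830), (6, LHR, 24, LHR, 9810), (6, LHR, 24, MIA, 4280), (6, LHR, 24, SEA, 7330), (7, JFK, 33, ATL, 4260), (7, JFK, 33, CDG, 5090), (7, JFK, 33, LHR, 6830)}.
Joining (Pilot ⋈ Airport) and Flight on dst yields {(12, JFK, 27, ATL, 4260, MIA), (12, JFK, 27, LHR, 6830, ATL), (12, JFK, 27, LHR, 6830, HND), (12, JFK, 27, LHR, 6830, SEA), (20, LHR, 17, LHR, 9810, ATL), (20, LHR, 17, LHR, 9810, HND), (20, LHR, 17, LHR, 9810, SEA), (20, LHR, 17, MIA, 4280, CDG), (20, LHR, 17, MIA, 4280, LHR), (21, JFK, 37, ATL, 4260, MIA), (21, JFK, 37, LHR, 6830, ATL), (21, JFK, 37, LHR, 6830, HND), (21, JFK, 37, LHR, 6830, SEA), (23, LHR, 11, LHR, 9810, ATL), (23, LHR, 11, LHR, 9810, HND), (23, LHR, 11, LHR, 9810, SEA), (23, LHR, 11, MIA, 4280, CDG), (23, LHR, 11, MIA, 4280, LHR), (34, JFK, 15, ATL, 4260, MIA), (34, JFK, 15, LHR, 6830, ATL), (34, JFK, 15, LHR, 6830, HND), (34, JFK, 15, LHR, 6830, SEA), (6, LHR, 24, LHR, 9810, ATL), (6, LHR, 24, LHR, 9810, HND), (6, LHR, 24, LHR, 9810, SEA), (6, LHR, 24, MIA, 4280, CDG), (6, LHR, 24, MIA, 4280, LHR), (7, JFK, 33, ATL, 4260, MIA), (7, JFK, 33, LHR, 6830, ATL), (7, JFK, 33, LHR, 6830, HND), (7, JFK, 33, LHR, 6830, SEA)}.
Selection code ≠ LHR: {(12, JFK, 27, ATL, 4260, MIA), (12, JFK, 27, LHR, 6830, ATL), (12, JFK, 27, LHR, 6830, HND), (12, JFK, 27, LHR, 6830, SEA), (21, JFK, 37, ATL, 4260, MIA), (21, JFK, 37, LHR, 6830, ATL), (21, JFK, 37, LHR, 6830, HND), (21, JFK, 37, LHR, 6830, SEA), (34, JFK, 15, ATL, 4260, MIA), (34, JFK, 15, LHR, 6830, ATL), (34, JFK, 15, LHR, 6830, HND), (34, JFK, 15, LHR, 6830, SEA), (7, JFK, 33, ATL, 4260, MIA), (7, JFK, 33, LHR, 6830, ATL), (7, JFK, 33, LHR, 6830, HND), (7, JFK, 33, LHR, 6830, SEA)}
Selection dst ≠ LHR: {(12, JFK, 27, ATL, 4260, MIA), (21, JFK, 37, ATL, 4260, MIA), (34, JFK, 15, ATL, 4260, MIA), (7, JFK, 33, ATL, 4260, MIA)}
Projecting to pid, dist, dst: {(12, 4260, ATL), (21, 4260, ATL), (34, 4260, ATL), (7, 4260, ATL)}

{(12, 4260, ATL), (21, 4260, ATL), (34, 4260, ATL), (7, 4260, ATL)}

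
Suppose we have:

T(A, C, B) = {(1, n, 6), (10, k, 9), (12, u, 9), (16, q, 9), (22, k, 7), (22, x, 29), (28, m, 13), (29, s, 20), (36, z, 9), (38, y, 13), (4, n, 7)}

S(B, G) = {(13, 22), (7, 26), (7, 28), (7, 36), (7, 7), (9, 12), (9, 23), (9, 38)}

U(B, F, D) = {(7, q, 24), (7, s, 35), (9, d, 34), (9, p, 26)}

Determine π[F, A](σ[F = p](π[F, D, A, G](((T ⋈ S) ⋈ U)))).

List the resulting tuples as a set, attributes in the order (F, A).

T ⋈ S (natural join on B): {(10, k, 9, 12), (10, k, 9, 23), (10, k, 9, 38), (12, u, 9, 12), (12, u, 9, 23), (12, u, 9, 38), (16, q, 9, 12), (16, q, 9, 23), (16, q, 9, 38), (22, k, 7, 26), (22, k, 7, 28), (22, k, 7, 36), (22, k, 7, 7), (28, m, 13, 22), (36, z, 9, 12), (36, z, 9, 23), (36, z, 9, 38), (38, y, 13, 22), (4, n, 7, 26), (4, n, 7, 28), (4, n, 7, 36), (4, n, 7, 7)}
(T ⋈ S) ⋈ U (natural join on B): {(10, k, 9, 12, d, 34), (10, k, 9, 12, p, 26), (10, k, 9, 23, d, 34), (10, k, 9, 23, p, 26), (10, k, 9, 38, d, 34), (10, k, 9, 38, p, 26), (12, u, 9, 12, d, 34), (12, u, 9, 12, p, 26), (12, u, 9, 23, d, 34), (12, u, 9, 23, p, 26), (12, u, 9, 38, d, 34), (12, u, 9, 38, p, 26), (16, q, 9, 12, d, 34), (16, q, 9, 12, p, 26), (16, q, 9, 23, d, 34), (16, q, 9, 23, p, 26), (16, q, 9, 38, d, 34), (16, q, 9, 38, p, 26), (22, k, 7, 26, q, 24), (22, k, 7, 26, s, 35), (22, k, 7, 28, q, 24), (22, k, 7, 28, s, 35), (22, k, 7, 36, q, 24), (22, k, 7, 36, s, 35), (22, k, 7, 7, q, 24), (22, k, 7, 7, s, 35), (36, z, 9, 12, d, 34), (36, z, 9, 12, p, 26), (36, z, 9, 23, d, 34), (36, z, 9, 23, p, 26), (36, z, 9, 38, d, 34), (36, z, 9, 38, p, 26), (4, n, 7, 26, q, 24), (4, n, 7, 26, s, 35), (4, n, 7, 28, q, 24), (4, n, 7, 28, s, 35), (4, n, 7, 36, q, 24), (4, n, 7, 36, s, 35), (4, n, 7, 7, q, 24), (4, n, 7, 7, s, 35)}
π[F, D, A, G]: project onto (F, D, A, G) → {(d, 34, 10, 12), (d, 34, 10, 23), (d, 34, 10, 38), (d, 34, 12, 12), (d, 34, 12, 23), (d, 34, 12, 38), (d, 34, 16, 12), (d, 34, 16, 23), (d, 34, 16, 38), (d, 34, 36, 12), (d, 34, 36, 23), (d, 34, 36, 38), (p, 26, 10, 12), (p, 26, 10, 23), (p, 26, 10, 38), (p, 26, 12, 12), (p, 26, 12, 23), (p, 26, 12, 38), (p, 26, 16, 12), (p, 26, 16, 23), (p, 26, 16, 38), (p, 26, 36, 12), (p, 26, 36, 23), (p, 26, 36, 38), (q, 24, 22, 26), (q, 24, 22, 28), (q, 24, 22, 36), (q, 24, 22, 7), (q, 24, 4, 26), (q, 24, 4, 28), (q, 24, 4, 36), (q, 24, 4, 7), (s, 35, 22, 26), (s, 35, 22, 28), (s, 35, 22, 36), (s, 35, 22, 7), (s, 35, 4, 26), (s, 35, 4, 28), (s, 35, 4, 36), (s, 35, 4, 7)}
Filtering on F = p leaves {(p, 26, 10, 12), (p, 26, 10, 23), (p, 26, 10, 38), (p, 26, 12, 12), (p, 26, 12, 23), (p, 26, 12, 38), (p, 26, 16, 12), (p, 26, 16, 23), (p, 26, 16, 38), (p, 26, 36, 12), (p, 26, 36, 23), (p, 26, 36, 38)}.
π[F, A]: project onto (F, A) (8 duplicate(s) eliminated) → {(p, 10), (p, 12), (p, 16), (p, 36)}

{(p, 10), (p, 12), (p, 16), (p, 36)}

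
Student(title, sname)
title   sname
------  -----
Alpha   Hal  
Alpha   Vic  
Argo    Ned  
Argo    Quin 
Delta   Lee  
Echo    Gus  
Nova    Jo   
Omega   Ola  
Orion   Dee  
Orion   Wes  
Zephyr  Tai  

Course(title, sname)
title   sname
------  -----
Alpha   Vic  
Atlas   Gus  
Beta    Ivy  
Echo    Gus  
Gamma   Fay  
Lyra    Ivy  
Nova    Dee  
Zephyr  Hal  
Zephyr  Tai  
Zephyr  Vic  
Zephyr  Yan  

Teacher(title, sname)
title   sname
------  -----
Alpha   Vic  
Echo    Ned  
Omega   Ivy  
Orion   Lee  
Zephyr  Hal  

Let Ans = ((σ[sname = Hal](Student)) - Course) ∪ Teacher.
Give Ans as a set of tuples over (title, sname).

{(Alpha, Hal), (Alpha, Vic), (Echo, Ned), (Omega, Ivy), (Orion, Lee), (Zephyr, Hal)}

Filtering on sname = Hal leaves {(Alpha, Hal)}.
Taking the difference: {(Alpha, Hal)}
Taking the union: {(Alpha, Hal), (Alpha, Vic), (Echo, Ned), (Omega, Ivy), (Orion, Lee), (Zephyr, Hal)}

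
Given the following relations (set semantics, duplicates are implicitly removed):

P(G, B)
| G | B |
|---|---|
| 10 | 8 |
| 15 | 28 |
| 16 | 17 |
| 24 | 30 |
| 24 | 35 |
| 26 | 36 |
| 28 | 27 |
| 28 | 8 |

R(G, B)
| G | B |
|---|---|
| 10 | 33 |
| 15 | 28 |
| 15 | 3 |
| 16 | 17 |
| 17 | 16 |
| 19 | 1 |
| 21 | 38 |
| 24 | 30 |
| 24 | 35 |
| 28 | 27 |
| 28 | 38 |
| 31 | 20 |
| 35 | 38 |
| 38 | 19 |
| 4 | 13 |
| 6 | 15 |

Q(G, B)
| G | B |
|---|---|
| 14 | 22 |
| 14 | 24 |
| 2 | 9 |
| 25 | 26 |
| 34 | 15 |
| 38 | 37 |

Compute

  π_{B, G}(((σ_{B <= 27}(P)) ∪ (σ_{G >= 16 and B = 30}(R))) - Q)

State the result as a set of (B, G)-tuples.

σ[B <= 27]: keep tuples satisfying B <= 27 → {(10, 8), (16, 17), (28, 27), (28, 8)}
σ[G >= 16 and B = 30]: keep tuples satisfying G >= 16 and B = 30 → {(24, 30)}
Taking the union: {(10, 8), (16, 17), (24, 30), (28, 27), (28, 8)}
Taking the difference: {(10, 8), (16, 17), (24, 30), (28, 27), (28, 8)}
Projecting to B, G: {(17, 16), (27, 28), (30, 24), (8, 10), (8, 28)}

{(17, 16), (27, 28), (30, 24), (8, 10), (8, 28)}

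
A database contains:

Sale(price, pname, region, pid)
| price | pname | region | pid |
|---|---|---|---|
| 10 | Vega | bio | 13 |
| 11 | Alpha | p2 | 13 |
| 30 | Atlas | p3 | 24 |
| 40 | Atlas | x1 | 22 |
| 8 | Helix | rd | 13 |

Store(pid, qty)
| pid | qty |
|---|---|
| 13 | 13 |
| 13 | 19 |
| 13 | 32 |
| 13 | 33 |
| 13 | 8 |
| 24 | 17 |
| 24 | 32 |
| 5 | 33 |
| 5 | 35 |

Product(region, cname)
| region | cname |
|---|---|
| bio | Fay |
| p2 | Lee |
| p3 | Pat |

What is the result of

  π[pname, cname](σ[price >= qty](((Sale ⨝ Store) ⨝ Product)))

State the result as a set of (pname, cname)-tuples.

{(Alpha, Lee), (Atlas, Pat), (Vega, Fay)}

Natural join on pid: {(10, Vega, bio, 13, 13), (10, Vega, bio, 13, 19), (10, Vega, bio, 13, 32), (10, Vega, bio, 13, 33), (10, Vega, bio, 13, 8), (11, Alpha, p2, 13, 13), (11, Alpha, p2, 13, 19), (11, Alpha, p2, 13, 32), (11, Alpha, p2, 13, 33), (11, Alpha, p2, 13, 8), (30, Atlas, p3, 24, 17), (30, Atlas, p3, 24, 32), (8, Helix, rd, 13, 13), (8, Helix, rd, 13, 19), (8, Helix, rd, 13, 32), (8, Helix, rd, 13, 33), (8, Helix, rd, 13, 8)}
Natural join on region: {(10, Vega, bio, 13, 13, Fay), (10, Vega, bio, 13, 19, Fay), (10, Vega, bio, 13, 32, Fay), (10, Vega, bio, 13, 33, Fay), (10, Vega, bio, 13, 8, Fay), (11, Alpha, p2, 13, 13, Lee), (11, Alpha, p2, 13, 19, Lee), (11, Alpha, p2, 13, 32, Lee), (11, Alpha, p2, 13, 33, Lee), (11, Alpha, p2, 13, 8, Lee), (30, Atlas, p3, 24, 17, Pat), (30, Atlas, p3, 24, 32, Pat)}
Filtering on price >= qty leaves {(10, Vega, bio, 13, 8, Fay), (11, Alpha, p2, 13, 8, Lee), (30, Atlas, p3, 24, 17, Pat)}.
π[pname, cname]: project onto (pname, cname) → {(Alpha, Lee), (Atlas, Pat), (Vega, Fay)}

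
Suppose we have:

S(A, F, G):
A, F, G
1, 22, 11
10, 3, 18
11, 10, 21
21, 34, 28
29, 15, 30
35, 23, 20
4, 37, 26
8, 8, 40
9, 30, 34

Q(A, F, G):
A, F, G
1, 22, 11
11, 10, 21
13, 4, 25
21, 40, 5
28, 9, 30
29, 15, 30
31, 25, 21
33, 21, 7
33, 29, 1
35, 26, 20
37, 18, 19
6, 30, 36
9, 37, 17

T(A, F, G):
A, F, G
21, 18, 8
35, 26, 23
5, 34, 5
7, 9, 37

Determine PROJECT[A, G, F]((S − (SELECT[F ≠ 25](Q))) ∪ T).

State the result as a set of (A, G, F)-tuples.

Selection F ≠ 25: {(1, 22, 11), (11, 10, 21), (13, 4, 25), (21, 40, 5), (28, 9, 30), (29, 15, 30), (33, 21, 7), (33, 29, 1), (35, 26, 20), (37, 18, 19), (6, 30, 36), (9, 37, 17)}
Taking the difference: {(10, 3, 18), (21, 34, 28), (35, 23, 20), (4, 37, 26), (8, 8, 40), (9, 30, 34)}
Taking the union: {(10, 3, 18), (21, 18, 8), (21, 34, 28), (35, 23, 20), (35, 26, 23), (4, 37, 26), (5, 34, 5), (7, 9, 37), (8, 8, 40), (9, 30, 34)}
Keep only column(s) A, G, F: {(10, 18, 3), (21, 28, 34), (21, 8, 18), (35, 20, 23), (35, 23, 26), (4, 26, 37), (5, 5, 34), (7, 37, 9), (8, 40, 8), (9, 34, 30)}

{(10, 18, 3), (21, 28, 34), (21, 8, 18), (35, 20, 23), (35, 23, 26), (4, 26, 37), (5, 5, 34), (7, 37, 9), (8, 40, 8), (9, 34, 30)}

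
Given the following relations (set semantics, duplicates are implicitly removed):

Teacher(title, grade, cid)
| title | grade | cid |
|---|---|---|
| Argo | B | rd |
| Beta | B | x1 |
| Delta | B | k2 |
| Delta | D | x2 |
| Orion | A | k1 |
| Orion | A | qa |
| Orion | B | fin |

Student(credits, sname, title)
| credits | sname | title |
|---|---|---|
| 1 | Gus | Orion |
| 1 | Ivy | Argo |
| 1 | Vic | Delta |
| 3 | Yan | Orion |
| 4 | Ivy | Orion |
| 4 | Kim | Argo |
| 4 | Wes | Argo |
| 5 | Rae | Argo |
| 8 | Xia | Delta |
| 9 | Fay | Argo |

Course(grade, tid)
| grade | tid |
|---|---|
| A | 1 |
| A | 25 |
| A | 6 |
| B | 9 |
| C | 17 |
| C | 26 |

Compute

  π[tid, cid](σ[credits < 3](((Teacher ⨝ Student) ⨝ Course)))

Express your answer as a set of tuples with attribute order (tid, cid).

Joining Teacher and Student on title yields {(Argo, B, rd, 1, Ivy), (Argo, B, rd, 4, Kim), (Argo, B, rd, 4, Wes), (Argo, B, rd, 5, Rae), (Argo, B, rd, 9, Fay), (Delta, B, k2, 1, Vic), (Delta, B, k2, 8, Xia), (Delta, D, x2, 1, Vic), (Delta, D, x2, 8, Xia), (Orion, A, k1, 1, Gus), (Orion, A, k1, 3, Yan), (Orion, A, k1, 4, Ivy), (Orion, A, qa, 1, Gus), (Orion, A, qa, 3, Yan), (Orion, A, qa, 4, Ivy), (Orion, B, fin, 1, Gus), (Orion, B, fin, 3, Yan), (Orion, B, fin, 4, Ivy)}.
Joining (Teacher ⨝ Student) and Course on grade yields {(Argo, B, rd, 1, Ivy, 9), (Argo, B, rd, 4, Kim, 9), (Argo, B, rd, 4, Wes, 9), (Argo, B, rd, 5, Rae, 9), (Argo, B, rd, 9, Fay, 9), (Delta, B, k2, 1, Vic, 9), (Delta, B, k2, 8, Xia, 9), (Orion, A, k1, 1, Gus, 1), (Orion, A, k1, 1, Gus, 25), (Orion, A, k1, 1, Gus, 6), (Orion, A, k1, 3, Yan, 1), (Orion, A, k1, 3, Yan, 25), (Orion, A, k1, 3, Yan, 6), (Orion, A, k1, 4, Ivy, 1), (Orion, A, k1, 4, Ivy, 25), (Orion, A, k1, 4, Ivy, 6), (Orion, A, qa, 1, Gus, 1), (Orion, A, qa, 1, Gus, 25), (Orion, A, qa, 1, Gus, 6), (Orion, A, qa, 3, Yan, 1), (Orion, A, qa, 3, Yan, 25), (Orion, A, qa, 3, Yan, 6), (Orion, A, qa, 4, Ivy, 1), (Orion, A, qa, 4, Ivy, 25), (Orion, A, qa, 4, Ivy, 6), (Orion, B, fin, 1, Gus, 9), (Orion, B, fin, 3, Yan, 9), (Orion, B, fin, 4, Ivy, 9)}.
Selection credits < 3: {(Argo, B, rd, 1, Ivy, 9), (Delta, B, k2, 1, Vic, 9), (Orion, A, k1, 1, Gus, 1), (Orion, A, k1, 1, Gus, 25), (Orion, A, k1, 1, Gus, 6), (Orion, A, qa, 1, Gus, 1), (Orion, A, qa, 1, Gus, 25), (Orion, A, qa, 1, Gus, 6), (Orion, B, fin, 1, Gus, 9)}
Projecting to tid, cid: {(1, k1), (1, qa), (25, k1), (25, qa), (6, k1), (6, qa), (9, fin), (9, k2), (9, rd)}

{(1, k1), (1, qa), (25, k1), (25, qa), (6, k1), (6, qa), (9, fin), (9, k2), (9, rd)}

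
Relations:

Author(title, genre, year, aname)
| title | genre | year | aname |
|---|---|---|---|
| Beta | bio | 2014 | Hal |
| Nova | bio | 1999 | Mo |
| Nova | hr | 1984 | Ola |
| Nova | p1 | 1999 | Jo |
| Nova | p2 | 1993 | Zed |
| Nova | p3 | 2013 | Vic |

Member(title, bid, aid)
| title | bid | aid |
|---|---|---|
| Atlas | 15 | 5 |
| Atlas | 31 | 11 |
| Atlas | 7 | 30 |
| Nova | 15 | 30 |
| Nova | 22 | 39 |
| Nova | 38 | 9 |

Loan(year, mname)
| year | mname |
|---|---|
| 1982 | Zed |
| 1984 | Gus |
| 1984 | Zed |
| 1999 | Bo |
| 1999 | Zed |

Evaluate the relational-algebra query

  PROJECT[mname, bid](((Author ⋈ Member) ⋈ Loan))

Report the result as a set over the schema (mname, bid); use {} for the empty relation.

{(Bo, 15), (Bo, 22), (Bo, 38), (Gus, 15), (Gus, 22), (Gus, 38), (Zed, 15), (Zed, 22), (Zed, 38)}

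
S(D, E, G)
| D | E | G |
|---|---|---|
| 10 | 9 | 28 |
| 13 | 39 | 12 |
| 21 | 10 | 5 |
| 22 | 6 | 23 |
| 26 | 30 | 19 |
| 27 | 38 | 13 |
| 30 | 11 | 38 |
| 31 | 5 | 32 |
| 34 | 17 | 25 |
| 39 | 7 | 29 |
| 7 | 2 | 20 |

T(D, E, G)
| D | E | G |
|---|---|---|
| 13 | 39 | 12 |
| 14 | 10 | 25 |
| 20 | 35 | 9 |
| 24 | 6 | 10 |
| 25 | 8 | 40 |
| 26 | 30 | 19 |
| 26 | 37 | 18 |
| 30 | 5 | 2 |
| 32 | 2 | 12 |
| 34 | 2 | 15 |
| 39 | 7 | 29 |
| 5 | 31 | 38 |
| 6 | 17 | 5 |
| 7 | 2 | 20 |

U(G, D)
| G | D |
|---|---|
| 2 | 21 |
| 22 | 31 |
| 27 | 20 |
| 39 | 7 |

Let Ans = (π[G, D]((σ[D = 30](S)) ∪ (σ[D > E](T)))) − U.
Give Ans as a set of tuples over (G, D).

{(10, 24), (12, 32), (15, 34), (2, 30), (20, 7), (25, 14), (29, 39), (38, 30), (40, 25)}

Selection D = 30: {(30, 11, 38)}
Selection D > E: {(14, 10, 25), (24, 6, 10), (25, 8, 40), (30, 5, 2), (32, 2, 12), (34, 2, 15), (39, 7, 29), (7, 2, 20)}
Taking the union: {(14, 10, 25), (24, 6, 10), (25, 8, 40), (30, 11, 38), (30, 5, 2), (32, 2, 12), (34, 2, 15), (39, 7, 29), (7, 2, 20)}
Keep only column(s) G, D: {(10, 24), (12, 32), (15, 34), (2, 30), (20, 7), (25, 14), (29, 39), (38, 30), (40, 25)}
Taking the difference: {(10, 24), (12, 32), (15, 34), (2, 30), (20, 7), (25, 14), (29, 39), (38, 30), (40, 25)}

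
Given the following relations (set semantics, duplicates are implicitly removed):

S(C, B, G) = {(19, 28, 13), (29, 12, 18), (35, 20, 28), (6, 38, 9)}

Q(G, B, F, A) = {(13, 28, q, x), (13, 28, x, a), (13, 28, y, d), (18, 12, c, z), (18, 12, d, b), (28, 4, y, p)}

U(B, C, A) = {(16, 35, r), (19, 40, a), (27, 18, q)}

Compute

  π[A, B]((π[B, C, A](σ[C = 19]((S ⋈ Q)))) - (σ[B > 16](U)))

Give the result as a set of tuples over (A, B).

{(a, 28), (d, 28), (x, 28)}

Joining S and Q on B, G yields {(19, 28, 13, q, x), (19, 28, 13, x, a), (19, 28, 13, y, d), (29, 12, 18, c, z), (29, 12, 18, d, b)}.
Selection C = 19: {(19, 28, 13, q, x), (19, 28, 13, x, a), (19, 28, 13, y, d)}
Projecting to B, C, A: {(28, 19, a), (28, 19, d), (28, 19, x)}
Selection B > 16: {(19, 40, a), (27, 18, q)}
Taking the difference: {(28, 19, a), (28, 19, d), (28, 19, x)}
Projecting to A, B: {(a, 28), (d, 28), (x, 28)}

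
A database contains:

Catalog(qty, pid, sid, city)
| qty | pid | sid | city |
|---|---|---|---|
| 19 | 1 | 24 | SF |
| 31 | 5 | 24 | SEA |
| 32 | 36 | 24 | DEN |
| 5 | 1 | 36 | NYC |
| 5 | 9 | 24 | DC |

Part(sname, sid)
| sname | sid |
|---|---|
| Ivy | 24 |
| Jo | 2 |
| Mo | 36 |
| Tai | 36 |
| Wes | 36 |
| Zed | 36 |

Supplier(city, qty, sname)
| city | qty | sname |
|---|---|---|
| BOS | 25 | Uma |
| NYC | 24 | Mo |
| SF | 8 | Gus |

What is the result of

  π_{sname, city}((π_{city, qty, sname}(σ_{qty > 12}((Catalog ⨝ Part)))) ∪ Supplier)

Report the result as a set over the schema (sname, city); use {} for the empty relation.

Catalog ⋈ Part (natural join on sid): {(19, 1, 24, SF, Ivy), (31, 5, 24, SEA, Ivy), (32, 36, 24, DEN, Ivy), (5, 1, 36, NYC, Mo), (5, 1, 36, NYC, Tai), (5, 1, 36, NYC, Wes), (5, 1, 36, NYC, Zed), (5, 9, 24, DC, Ivy)}
Filtering on qty > 12 leaves {(19, 1, 24, SF, Ivy), (31, 5, 24, SEA, Ivy), (32, 36, 24, DEN, Ivy)}.
π[city, qty, sname]: project onto (city, qty, sname) → {(DEN, 32, Ivy), (SEA, 31, Ivy), (SF, 19, Ivy)}
Union: {(DEN, 32, Ivy), (SEA, 31, Ivy), (SF, 19, Ivy)} with {(BOS, 25, Uma), (NYC, 24, Mo), (SF, 8, Gus)} → {(BOS, 25, Uma), (DEN, 32, Ivy), (NYC, 24, Mo), (SEA, 31, Ivy), (SF, 19, Ivy), (SF, 8, Gus)}
π[sname, city]: project onto (sname, city) → {(Gus, SF), (Ivy, DEN), (Ivy, SEA), (Ivy, SF), (Mo, NYC), (Uma, BOS)}

{(Gus, SF), (Ivy, DEN), (Ivy, SEA), (Ivy, SF), (Mo, NYC), (Uma, BOS)}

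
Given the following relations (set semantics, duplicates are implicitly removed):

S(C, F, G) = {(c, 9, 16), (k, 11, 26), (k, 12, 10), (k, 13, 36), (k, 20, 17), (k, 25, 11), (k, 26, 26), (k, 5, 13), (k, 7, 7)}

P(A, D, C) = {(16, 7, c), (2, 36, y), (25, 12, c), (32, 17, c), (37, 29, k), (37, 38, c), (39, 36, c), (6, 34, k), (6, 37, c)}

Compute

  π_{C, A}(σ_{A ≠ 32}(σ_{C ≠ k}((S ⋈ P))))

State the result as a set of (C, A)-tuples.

Natural join on C: {(c, 9, 16, 16, 7), (c, 9, 16, 25, 12), (c, 9, 16, 32, 17), (c, 9, 16, 37, 38), (c, 9, 16, 39, 36), (c, 9, 16, 6, 37), (k, 11, 26, 37, 29), (k, 11, 26, 6, 34), (k, 12, 10, 37, 29), (k, 12, 10, 6, 34), (k, 13, 36, 37, 29), (k, 13, 36, 6, 34), (k, 20, 17, 37, 29), (k, 20, 17, 6, 34), (k, 25, 11, 37, 29), (k, 25, 11, 6, 34), (k, 26, 26, 37, 29), (k, 26, 26, 6, 34), (k, 5, 13, 37, 29), (k, 5, 13, 6, 34), (k, 7, 7, 37, 29), (k, 7, 7, 6, 34)}
Apply σ_{C ≠ k}; surviving tuples: {(c, 9, 16, 16, 7), (c, 9, 16, 25, 12), (c, 9, 16, 32, 17), (c, 9, 16, 37, 38), (c, 9, 16, 39, 36), (c, 9, 16, 6, 37)}
Apply σ_{A ≠ 32}; surviving tuples: {(c, 9, 16, 16, 7), (c, 9, 16, 25, 12), (c, 9, 16, 37, 38), (c, 9, 16, 39, 36), (c, 9, 16, 6, 37)}
π_{C, A} gives {(c, 16), (c, 25), (c, 37), (c, 39), (c, 6)}.

{(c, 16), (c, 25), (c, 37), (c, 39), (c, 6)}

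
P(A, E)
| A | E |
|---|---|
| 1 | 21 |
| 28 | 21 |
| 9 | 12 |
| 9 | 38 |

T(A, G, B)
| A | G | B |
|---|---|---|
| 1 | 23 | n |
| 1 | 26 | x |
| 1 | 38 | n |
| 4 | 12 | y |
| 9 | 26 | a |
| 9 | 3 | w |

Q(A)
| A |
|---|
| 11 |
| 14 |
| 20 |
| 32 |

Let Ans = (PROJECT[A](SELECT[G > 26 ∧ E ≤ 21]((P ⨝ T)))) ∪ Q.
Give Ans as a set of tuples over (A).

{1, 11, 14, 20, 32}

Natural join on A: {(1, 21, 23, n), (1, 21, 26, x), (1, 21, 38, n), (9, 12, 26, a), (9, 12, 3, w), (9, 38, 26, a), (9, 38, 3, w)}
Filtering on G > 26 ∧ E ≤ 21 leaves {(1, 21, 38, n)}.
π_{A} gives {1}.
Union: {1} with {11, 14, 20, 32} → {1, 11, 14, 20, 32}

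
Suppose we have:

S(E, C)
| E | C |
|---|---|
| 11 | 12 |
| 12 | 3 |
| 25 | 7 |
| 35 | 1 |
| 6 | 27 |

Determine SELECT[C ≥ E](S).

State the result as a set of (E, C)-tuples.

{(11, 12), (6, 27)}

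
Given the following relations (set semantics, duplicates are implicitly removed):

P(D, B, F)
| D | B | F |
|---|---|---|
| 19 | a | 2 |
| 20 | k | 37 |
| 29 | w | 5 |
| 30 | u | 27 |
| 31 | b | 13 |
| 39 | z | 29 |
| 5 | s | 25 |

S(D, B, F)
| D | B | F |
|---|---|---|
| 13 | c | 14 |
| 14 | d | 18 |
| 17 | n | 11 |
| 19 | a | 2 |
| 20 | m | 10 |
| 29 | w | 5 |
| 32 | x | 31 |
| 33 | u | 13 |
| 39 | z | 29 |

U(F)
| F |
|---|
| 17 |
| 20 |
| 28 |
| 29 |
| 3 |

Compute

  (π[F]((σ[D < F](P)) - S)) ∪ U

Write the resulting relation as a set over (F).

Filtering on D < F leaves {(20, k, 37), (5, s, 25)}.
Taking the difference: {(20, k, 37), (5, s, 25)}
π[F]: project onto (F) → {25, 37}
Taking the union: {17, 20, 25, 28, 29, 3, 37}

{17, 20, 25, 28, 29, 3, 37}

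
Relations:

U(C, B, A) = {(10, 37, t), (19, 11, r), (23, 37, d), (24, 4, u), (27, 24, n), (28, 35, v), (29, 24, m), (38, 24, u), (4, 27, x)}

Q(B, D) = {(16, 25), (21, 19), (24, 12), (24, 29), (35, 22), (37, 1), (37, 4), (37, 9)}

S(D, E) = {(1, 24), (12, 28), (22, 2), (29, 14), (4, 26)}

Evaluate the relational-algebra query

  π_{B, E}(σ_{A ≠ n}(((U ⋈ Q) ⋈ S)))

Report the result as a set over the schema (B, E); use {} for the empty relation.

{(24, 14), (24, 28), (35, 2), (37, 24), (37, 26)}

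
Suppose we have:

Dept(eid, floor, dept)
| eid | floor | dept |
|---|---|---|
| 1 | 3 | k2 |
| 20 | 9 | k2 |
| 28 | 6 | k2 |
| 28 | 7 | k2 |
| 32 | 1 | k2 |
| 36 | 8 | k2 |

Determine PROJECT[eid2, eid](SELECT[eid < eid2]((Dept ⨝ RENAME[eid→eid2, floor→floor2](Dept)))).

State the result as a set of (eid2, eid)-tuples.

{(20, 1), (28, 1), (28, 20), (32, 1), (32, 20), (32, 28), (36, 1), (36, 20), (36, 28), (36, 32)}

ρ[eid→eid2, floor→floor2]: schema becomes (eid2, floor2, dept); tuples unchanged.
Natural join on dept: {(1, 3, k2, 1, 3), (1, 3, k2, 20, 9), (1, 3, k2, 28, 6), (1, 3, k2, 28, 7), (1, 3, k2, 32, 1), (1, 3, k2, 36, 8), (20, 9, k2, 1, 3), (20, 9, k2, 20, 9), (20, 9, k2, 28, 6), (20, 9, k2, 28, 7), (20, 9, k2, 32, 1), (20, 9, k2, 36, 8), (28, 6, k2, 1, 3), (28, 6, k2, 20, 9), (28, 6, k2, 28, 6), (28, 6, k2, 28, 7), (28, 6, k2, 32, 1), (28, 6, k2, 36, 8), (28, 7, k2, 1, 3), (28, 7, k2, 20, 9), (28, 7, k2, 28, 6), (28, 7, k2, 28, 7), (28, 7, k2, 32, 1), (28, 7, k2, 36, 8), (32, 1, k2, 1, 3), (32, 1, k2, 20, 9), (32, 1, k2, 28, 6), (32, 1, k2, 28, 7), (32, 1, k2, 32, 1), (32, 1, k2, 36, 8), (36, 8, k2, 1, 3), (36, 8, k2, 20, 9), (36, 8, k2, 28, 6), (36, 8, k2, 28, 7), (36, 8, k2, 32, 1), (36, 8, k2, 36, 8)}
Filtering on eid < eid2 leaves {(1, 3, k2, 20, 9), (1, 3, k2, 28, 6), (1, 3, k2, 28, 7), (1, 3, k2, 32, 1), (1, 3, k2, 36, 8), (20, 9, k2, 28, 6), (20, 9, k2, 28, 7), (20, 9, k2, 32, 1), (20, 9, k2, 36, 8), (28, 6, k2, 32, 1), (28, 6, k2, 36, 8), (28, 7, k2, 32, 1), (28, 7, k2, 36, 8), (32, 1, k2, 36, 8)}.
π_{eid2, eid} gives {(20, 1), (28, 1), (28, 20), (32, 1), (32, 20), (32, 28), (36, 1), (36, 20), (36, 28), (36, 32)} (4 duplicate(s) eliminated).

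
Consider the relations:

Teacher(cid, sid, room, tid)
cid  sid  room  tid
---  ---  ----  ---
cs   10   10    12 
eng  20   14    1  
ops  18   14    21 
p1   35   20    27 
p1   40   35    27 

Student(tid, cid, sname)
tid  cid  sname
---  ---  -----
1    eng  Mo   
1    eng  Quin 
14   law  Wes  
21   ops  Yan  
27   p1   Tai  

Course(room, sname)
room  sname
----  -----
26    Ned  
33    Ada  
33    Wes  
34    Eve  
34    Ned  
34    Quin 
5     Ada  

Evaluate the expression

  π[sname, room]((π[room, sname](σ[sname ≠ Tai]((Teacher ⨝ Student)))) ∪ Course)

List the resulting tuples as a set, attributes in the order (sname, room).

{(Ada, 33), (Ada, 5), (Eve, 34), (Mo, 14), (Ned, 26), (Ned, 34), (Quin, 14), (Quin, 34), (Wes, 33), (Yan, 14)}

Natural join on cid, tid: {(eng, 20, 14, 1, Mo), (eng, 20, 14, 1, Quin), (ops, 18, 14, 21, Yan), (p1, 35, 20, 27, Tai), (p1, 40, 35, 27, Tai)}
Apply σ_{sname ≠ Tai}; surviving tuples: {(eng, 20, 14, 1, Mo), (eng, 20, 14, 1, Quin), (ops, 18, 14, 21, Yan)}
Projecting to room, sname: {(14, Mo), (14, Quin), (14, Yan)}
Taking the union: {(14, Mo), (14, Quin), (14, Yan), (26, Ned), (33, Ada), (33, Wes), (34, Eve), (34, Ned), (34, Quin), (5, Ada)}
Projecting to sname, room: {(Ada, 33), (Ada, 5), (Eve, 34), (Mo, 14), (Ned, 26), (Ned, 34), (Quin, 14), (Quin, 34), (Wes, 33), (Yan, 14)}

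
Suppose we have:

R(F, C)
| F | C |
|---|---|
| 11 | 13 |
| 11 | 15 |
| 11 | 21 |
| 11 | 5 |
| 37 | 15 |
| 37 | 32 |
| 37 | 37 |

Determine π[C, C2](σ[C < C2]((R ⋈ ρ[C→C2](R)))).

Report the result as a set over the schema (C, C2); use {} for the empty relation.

{(13, 15), (13, 21), (15, 21), (15, 32), (15, 37), (32, 37), (5, 13), (5, 15), (5, 21)}

ρ[C→C2]: schema becomes (F, C2); tuples unchanged.
R ⋈ ρ[C→C2](R) (natural join on F): {(11, 13, 13), (11, 13, 15), (11, 13, 21), (11, 13, 5), (11, 15, 13), (11, 15, 15), (11, 15, 21), (11, 15, 5), (11, 21, 13), (11, 21, 15), (11, 21, 21), (11, 21, 5), (11, 5, 13), (11, 5, 15), (11, 5, 21), (11, 5, 5), (37, 15, 15), (37, 15, 32), (37, 15, 37), (37, 32, 15), (37, 32, 32), (37, 32, 37), (37, 37, 15), (37, 37, 32), (37, 37, 37)}
σ[C < C2]: keep tuples satisfying C < C2 → {(11, 13, 15), (11, 13, 21), (11, 15, 21), (11, 5, 13), (11, 5, 15), (11, 5, 21), (37, 15, 32), (37, 15, 37), (37, 32, 37)}
Projecting to C, C2: {(13, 15), (13, 21), (15, 21), (15, 32), (15, 37), (32, 37), (5, 13), (5, 15), (5, 21)}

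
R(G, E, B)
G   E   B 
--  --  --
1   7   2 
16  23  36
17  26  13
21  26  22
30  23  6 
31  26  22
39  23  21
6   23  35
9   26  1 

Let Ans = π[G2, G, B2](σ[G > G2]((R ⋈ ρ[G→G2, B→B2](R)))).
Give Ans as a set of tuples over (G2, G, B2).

{(16, 30, 36), (16, 39, 36), (17, 21, 13), (17, 31, 13), (21, 31, 22), (30, 39, 6), (6, 16, 35), (6, 30, 35), (6, 39, 35), (9, 17, 1), (9, 21, 1), (9, 31, 1)}

ρ[G→G2, B→B2]: schema becomes (G2, E, B2); tuples unchanged.
R ⋈ ρ[G→G2, B→B2](R) (natural join on E): {(1, 7, 2, 1, 2), (16, 23, 36, 16, 36), (16, 23, 36, 30, 6), (16, 23, 36, 39, 21), (16, 23, 36, 6, 35), (17, 26, 13, 17, 13), (17, 26, 13, 21, 22), (17, 26, 13, 31, 22), (17, 26, 13, 9, 1), (21, 26, 22, 17, 13), (21, 26, 22, 21, 22), (21, 26, 22, 31, 22), (21, 26, 22, 9, 1), (30, 23, 6, 16, 36), (30, 23, 6, 30, 6), (30, 23, 6, 39, 21), (30, 23, 6, 6, 35), (31, 26, 22, 17, 13), (31, 26, 22, 21, 22), (31, 26, 22, 31, 22), (31, 26, 22, 9, 1), (39, 23, 21, 16, 36), (39, 23, 21, 30, 6), (39, 23, 21, 39, 21), (39, 23, 21, 6, 35), (6, 23, 35, 16, 36), (6, 23, 35, 30, 6), (6, 23, 35, 39, 21), (6, 23, 35, 6, 35), (9, 26, 1, 17, 13), (9, 26, 1, 21, 22), (9, 26, 1, 31, 22), (9, 26, 1, 9, 1)}
Filtering on G > G2 leaves {(16, 23, 36, 6, 35), (17, 26, 13, 9, 1), (21, 26, 22, 17, 13), (21, 26, 22, 9, 1), (30, 23, 6, 16, 36), (30, 23, 6, 6, 35), (31, 26, 22, 17, 13), (31, 26, 22, 21, 22), (31, 26, 22, 9, 1), (39, 23, 21, 16, 36), (39, 23, 21, 30, 6), (39, 23, 21, 6, 35)}.
π[G2, G, B2]: project onto (G2, G, B2) → {(16, 30, 36), (16, 39, 36), (17, 21, 13), (17, 31, 13), (21, 31, 22), (30, 39, 6), (6, 16, 35), (6, 30, 35), (6, 39, 35), (9, 17, 1), (9, 21, 1), (9, 31, 1)}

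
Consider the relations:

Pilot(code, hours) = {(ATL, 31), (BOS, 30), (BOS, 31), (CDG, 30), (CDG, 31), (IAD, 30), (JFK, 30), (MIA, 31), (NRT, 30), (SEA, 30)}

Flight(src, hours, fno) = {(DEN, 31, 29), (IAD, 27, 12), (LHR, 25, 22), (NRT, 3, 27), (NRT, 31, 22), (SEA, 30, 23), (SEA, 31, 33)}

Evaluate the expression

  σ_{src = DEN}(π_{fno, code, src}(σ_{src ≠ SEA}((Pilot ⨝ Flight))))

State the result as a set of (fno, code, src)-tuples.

{(29, ATL, DEN), (29, BOS, DEN), (29, CDG, DEN), (29, MIA, DEN)}

Pilot ⋈ Flight (natural join on hours): {(ATL, 31, DEN, 29), (ATL, 31, NRT, 22), (ATL, 31, SEA, 33), (BOS, 30, SEA, 23), (BOS, 31, DEN, 29), (BOS, 31, NRT, 22), (BOS, 31, SEA, 33), (CDG, 30, SEA, 23), (CDG, 31, DEN, 29), (CDG, 31, NRT, 22), (CDG, 31, SEA, 33), (IAD, 30, SEA, 23), (JFK, 30, SEA, 23), (MIA, 31, DEN, 29), (MIA, 31, NRT, 22), (MIA, 31, SEA, 33), (NRT, 30, SEA, 23), (SEA, 30, SEA, 23)}
σ[src ≠ SEA]: keep tuples satisfying src ≠ SEA → {(ATL, 31, DEN, 29), (ATL, 31, NRT, 22), (BOS, 31, DEN, 29), (BOS, 31, NRT, 22), (CDG, 31, DEN, 29), (CDG, 31, NRT, 22), (MIA, 31, DEN, 29), (MIA, 31, NRT, 22)}
Keep only column(s) fno, code, src: {(22, ATL, NRT), (22, BOS, NRT), (22, CDG, NRT), (22, MIA, NRT), (29, ATL, DEN), (29, BOS, DEN), (29, CDG, DEN), (29, MIA, DEN)}
σ[src = DEN]: keep tuples satisfying src = DEN → {(29, ATL, DEN), (29, BOS, DEN), (29, CDG, DEN), (29, MIA, DEN)}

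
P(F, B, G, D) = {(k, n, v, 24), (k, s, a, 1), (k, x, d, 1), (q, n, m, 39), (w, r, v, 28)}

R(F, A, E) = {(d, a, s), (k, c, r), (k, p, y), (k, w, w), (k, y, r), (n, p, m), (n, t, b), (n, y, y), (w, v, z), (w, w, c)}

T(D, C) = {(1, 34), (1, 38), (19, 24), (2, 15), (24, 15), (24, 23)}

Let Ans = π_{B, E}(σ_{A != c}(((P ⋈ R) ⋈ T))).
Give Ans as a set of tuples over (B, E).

Natural join on F: {(k, n, v, 24, c, r), (k, n, v, 24, p, y), (k, n, v, 24, w, w), (k, n, v, 24, y, r), (k, s, a, 1, c, r), (k, s, a, 1, p, y), (k, s, a, 1, w, w), (k, s, a, 1, y, r), (k, x, d, 1, c, r), (k, x, d, 1, p, y), (k, x, d, 1, w, w), (k, x, d, 1, y, r), (w, r, v, 28, v, z), (w, r, v, 28, w, c)}
Natural join on D: {(k, n, v, 24, c, r, 15), (k, n, v, 24, c, r, 23), (k, n, v, 24, p, y, 15), (k, n, v, 24, p, y, 23), (k, n, v, 24, w, w, 15), (k, n, v, 24, w, w, 23), (k, n, v, 24, y, r, 15), (k, n, v, 24, y, r, 23), (k, s, a, 1, c, r, 34), (k, s, a, 1, c, r, 38), (k, s, a, 1, p, y, 34), (k, s, a, 1, p, y, 38), (k, s, a, 1, w, w, 34), (k, s, a, 1, w, w, 38), (k, s, a, 1, y, r, 34), (k, s, a, 1, y, r, 38), (k, x, d, 1, c, r, 34), (k, x, d, 1, c, r, 38), (k, x, d, 1, p, y, 34), (k, x, d, 1, p, y, 38), (k, x, d, 1, w, w, 34), (k, x, d, 1, w, w, 38), (k, x, d, 1, y, r, 34), (k, x, d, 1, y, r, 38)}
Selection A != c: {(k, n, v, 24, p, y, 15), (k, n, v, 24, p, y, 23), (k, n, v, 24, w, w, 15), (k, n, v, 24, w, w, 23), (k, n, v, 24, y, r, 15), (k, n, v, 24, y, r, 23), (k, s, a, 1, p, y, 34), (k, s, a, 1, p, y, 38), (k, s, a, 1, w, w, 34), (k, s, a, 1, w, w, 38), (k, s, a, 1, y, r, 34), (k, s, a, 1, y, r, 38), (k, x, d, 1, p, y, 34), (k, x, d, 1, p, y, 38), (k, x, d, 1, w, w, 34), (k, x, d, 1, w, w, 38), (k, x, d, 1, y, r, 34), (k, x, d, 1, y, r, 38)}
Keep only column(s) B, E (9 duplicate(s) eliminated): {(n, r), (n, w), (n, y), (s, r), (s, w), (s, y), (x, r), (x, w), (x, y)}

{(n, r), (n, w), (n, y), (s, r), (s, w), (s, y), (x, r), (x, w), (x, y)}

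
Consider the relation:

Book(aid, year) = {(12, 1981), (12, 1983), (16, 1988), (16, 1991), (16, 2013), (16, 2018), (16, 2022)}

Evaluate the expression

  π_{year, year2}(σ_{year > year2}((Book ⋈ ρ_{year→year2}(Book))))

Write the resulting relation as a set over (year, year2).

ρ[year→year2]: schema becomes (aid, year2); tuples unchanged.
Joining Book and ρ_{year→year2}(Book) on aid yields {(12, 1981, 1981), (12, 1981, 1983), (12, 1983, 1981), (12, 1983, 1983), (16, 1988, 1988), (16, 1988, 1991), (16, 1988, 2013), (16, 1988, 2018), (16, 1988, 2022), (16, 1991, 1988), (16, 1991, 1991), (16, 1991, 2013), (16, 1991, 2018), (16, 1991, 2022), (16, 2013, 1988), (16, 2013, 1991), (16, 2013, 2013), (16, 2013, 2018), (16, 2013, 2022), (16, 2018, 1988), (16, 2018, 1991), (16, 2018, 2013), (16, 2018, 2018), (16, 2018, 2022), (16, 2022, 1988), (16, 2022, 1991), (16, 2022, 2013), (16, 2022, 2018), (16, 2022, 2022)}.
Selection year > year2: {(12, 1983, 1981), (16, 1991, 1988), (16, 2013, 1988), (16, 2013, 1991), (16, 2018, 1988), (16, 2018, 1991), (16, 2018, 2013), (16, 2022, 1988), (16, 2022, 1991), (16, 2022, 2013), (16, 2022, 2018)}
π_{year, year2} gives {(1983, 1981), (1991, 1988), (2013, 1988), (2013, 1991), (2018, 1988), (2018, 1991), (2018, 2013), (2022, 1988), (2022, 1991), (2022, 2013), (2022, 2018)}.

{(1983, 1981), (1991, 1988), (2013, 1988), (2013, 1991), (2018, 1988), (2018, 1991), (2018, 2013), (2022, 1988), (2022, 1991), (2022, 2013), (2022, 2018)}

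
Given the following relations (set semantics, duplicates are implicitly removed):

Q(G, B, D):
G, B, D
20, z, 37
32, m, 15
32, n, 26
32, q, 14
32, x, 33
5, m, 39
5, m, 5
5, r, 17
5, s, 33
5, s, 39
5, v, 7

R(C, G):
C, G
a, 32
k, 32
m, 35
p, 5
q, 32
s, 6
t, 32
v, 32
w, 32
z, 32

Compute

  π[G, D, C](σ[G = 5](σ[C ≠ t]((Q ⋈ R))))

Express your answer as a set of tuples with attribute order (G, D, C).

{(5, 17, p), (5, 33, p), (5, 39, p), (5, 5, p), (5, 7, p)}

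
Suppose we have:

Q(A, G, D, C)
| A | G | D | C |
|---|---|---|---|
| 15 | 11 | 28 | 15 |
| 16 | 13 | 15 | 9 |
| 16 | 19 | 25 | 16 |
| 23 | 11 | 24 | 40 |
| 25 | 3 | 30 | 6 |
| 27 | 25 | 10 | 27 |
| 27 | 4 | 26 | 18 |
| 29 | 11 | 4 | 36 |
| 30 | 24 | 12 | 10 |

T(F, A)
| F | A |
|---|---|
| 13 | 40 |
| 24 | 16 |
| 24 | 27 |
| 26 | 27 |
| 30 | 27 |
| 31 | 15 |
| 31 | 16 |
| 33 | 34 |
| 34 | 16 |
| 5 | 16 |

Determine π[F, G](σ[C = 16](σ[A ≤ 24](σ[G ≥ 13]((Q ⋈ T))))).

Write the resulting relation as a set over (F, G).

Joining Q and T on A yields {(15, 11, 28, 15, 31), (16, 13, 15, 9, 24), (16, 13, 15, 9, 31), (16, 13, 15, 9, 34), (16, 13, 15, 9, 5), (16, 19, 25, 16, 24), (16, 19, 25, 16, 31), (16, 19, 25, 16, 34), (16, 19, 25, 16, 5), (27, 25, 10, 27, 24), (27, 25, 10, 27, 26), (27, 25, 10, 27, 30), (27, 4, 26, 18, 24), (27, 4, 26, 18, 26), (27, 4, 26, 18, 30)}.
Filtering on G ≥ 13 leaves {(16, 13, 15, 9, 24), (16, 13, 15, 9, 31), (16, 13, 15, 9, 34), (16, 13, 15, 9, 5), (16, 19, 25, 16, 24), (16, 19, 25, 16, 31), (16, 19, 25, 16, 34), (16, 19, 25, 16, 5), (27, 25, 10, 27, 24), (27, 25, 10, 27, 26), (27, 25, 10, 27, 30)}.
Filtering on A ≤ 24 leaves {(16, 13, 15, 9, 24), (16, 13, 15, 9, 31), (16, 13, 15, 9, 34), (16, 13, 15, 9, 5), (16, 19, 25, 16, 24), (16, 19, 25, 16, 31), (16, 19, 25, 16, 34), (16, 19, 25, 16, 5)}.
Filtering on C = 16 leaves {(16, 19, 25, 16, 24), (16, 19, 25, 16, 31), (16, 19, 25, 16, 34), (16, 19, 25, 16, 5)}.
Projecting to F, G: {(24, 19), (31, 19), (34, 19), (5, 19)}

{(24, 19), (31, 19), (34, 19), (5, 19)}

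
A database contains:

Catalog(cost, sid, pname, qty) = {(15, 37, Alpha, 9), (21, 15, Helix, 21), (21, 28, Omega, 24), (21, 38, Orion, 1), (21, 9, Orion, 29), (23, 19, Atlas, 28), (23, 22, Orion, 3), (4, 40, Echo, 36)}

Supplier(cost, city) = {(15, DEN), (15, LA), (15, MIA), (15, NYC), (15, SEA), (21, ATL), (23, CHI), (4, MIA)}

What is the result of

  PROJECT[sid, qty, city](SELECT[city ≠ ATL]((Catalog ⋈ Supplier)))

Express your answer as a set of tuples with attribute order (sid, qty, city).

Natural join on cost: {(15, 37, Alpha, 9, DEN), (15, 37, Alpha, 9, LA), (15, 37, Alpha, 9, MIA), (15, 37, Alpha, 9, NYC), (15, 37, Alpha, 9, SEA), (21, 15, Helix, 21, ATL), (21, 28, Omega, 24, ATL), (21, 38, Orion, 1, ATL), (21, 9, Orion, 29, ATL), (23, 19, Atlas, 28, CHI), (23, 22, Orion, 3, CHI), (4, 40, Echo, 36, MIA)}
Apply σ_{city ≠ ATL}; surviving tuples: {(15, 37, Alpha, 9, DEN), (15, 37, Alpha, 9, LA), (15, 37, Alpha, 9, MIA), (15, 37, Alpha, 9, NYC), (15, 37, Alpha, 9, SEA), (23, 19, Atlas, 28, CHI), (23, 22, Orion, 3, CHI), (4, 40, Echo, 36, MIA)}
π_{sid, qty, city} gives {(19, 28, CHI), (22, 3, CHI), (37, 9, DEN), (37, 9, LA), (37, 9, MIA), (37, 9, NYC), (37, 9, SEA), (40, 36, MIA)}.

{(19, 28, CHI), (22, 3, CHI), (37, 9, DEN), (37, 9, LA), (37, 9, MIA), (37, 9, NYC), (37, 9, SEA), (40, 36, MIA)}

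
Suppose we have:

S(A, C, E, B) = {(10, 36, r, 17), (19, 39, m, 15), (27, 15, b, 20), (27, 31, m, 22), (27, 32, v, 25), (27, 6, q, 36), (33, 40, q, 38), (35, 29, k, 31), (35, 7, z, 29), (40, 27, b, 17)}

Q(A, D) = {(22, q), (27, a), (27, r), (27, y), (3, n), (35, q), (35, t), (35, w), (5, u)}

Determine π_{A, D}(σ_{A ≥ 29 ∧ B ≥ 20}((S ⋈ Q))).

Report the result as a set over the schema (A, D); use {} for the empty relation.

{(35, q), (35, t), (35, w)}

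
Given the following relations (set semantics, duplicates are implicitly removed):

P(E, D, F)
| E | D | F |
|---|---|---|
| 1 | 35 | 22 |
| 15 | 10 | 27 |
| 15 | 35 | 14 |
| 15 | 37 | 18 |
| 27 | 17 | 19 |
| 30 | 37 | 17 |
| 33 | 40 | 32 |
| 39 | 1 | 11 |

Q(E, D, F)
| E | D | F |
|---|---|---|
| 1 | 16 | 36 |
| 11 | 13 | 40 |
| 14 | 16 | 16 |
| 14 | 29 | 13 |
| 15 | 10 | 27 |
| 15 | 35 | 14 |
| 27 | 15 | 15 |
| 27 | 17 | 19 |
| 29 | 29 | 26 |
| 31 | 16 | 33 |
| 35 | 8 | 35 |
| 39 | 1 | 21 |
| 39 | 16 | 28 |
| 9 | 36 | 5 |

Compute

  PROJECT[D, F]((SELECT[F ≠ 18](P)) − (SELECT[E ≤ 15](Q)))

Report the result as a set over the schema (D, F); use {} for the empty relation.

Filtering on F ≠ 18 leaves {(1, 35, 22), (15, 10, 27), (15, 35, 14), (27, 17, 19), (30, 37, 17), (33, 40, 32), (39, 1, 11)}.
Filtering on E ≤ 15 leaves {(1, 16, 36), (11, 13, 40), (14, 16, 16), (14, 29, 13), (15, 10, 27), (15, 35, 14), (9, 36, 5)}.
Taking the difference: {(1, 35, 22), (27, 17, 19), (30, 37, 17), (33, 40, 32), (39, 1, 11)}
π_{D, F} gives {(1, 11), (17, 19), (35, 22), (37, 17), (40, 32)}.

{(1, 11), (17, 19), (35, 22), (37, 17), (40, 32)}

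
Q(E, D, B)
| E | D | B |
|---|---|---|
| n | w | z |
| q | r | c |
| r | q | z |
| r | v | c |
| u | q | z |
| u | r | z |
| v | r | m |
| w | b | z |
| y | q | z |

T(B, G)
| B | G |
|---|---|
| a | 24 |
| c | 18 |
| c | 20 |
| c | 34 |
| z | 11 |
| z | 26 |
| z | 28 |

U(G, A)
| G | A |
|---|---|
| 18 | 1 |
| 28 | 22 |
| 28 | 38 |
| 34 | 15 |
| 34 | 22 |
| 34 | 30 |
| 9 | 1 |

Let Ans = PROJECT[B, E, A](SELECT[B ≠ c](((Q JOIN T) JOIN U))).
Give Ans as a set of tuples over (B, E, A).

{(z, n, 22), (z, n, 38), (z, r, 22), (z, r, 38), (z, u, 22), (z, u, 38), (z, w, 22), (z, w, 38), (z, y, 22), (z, y, 38)}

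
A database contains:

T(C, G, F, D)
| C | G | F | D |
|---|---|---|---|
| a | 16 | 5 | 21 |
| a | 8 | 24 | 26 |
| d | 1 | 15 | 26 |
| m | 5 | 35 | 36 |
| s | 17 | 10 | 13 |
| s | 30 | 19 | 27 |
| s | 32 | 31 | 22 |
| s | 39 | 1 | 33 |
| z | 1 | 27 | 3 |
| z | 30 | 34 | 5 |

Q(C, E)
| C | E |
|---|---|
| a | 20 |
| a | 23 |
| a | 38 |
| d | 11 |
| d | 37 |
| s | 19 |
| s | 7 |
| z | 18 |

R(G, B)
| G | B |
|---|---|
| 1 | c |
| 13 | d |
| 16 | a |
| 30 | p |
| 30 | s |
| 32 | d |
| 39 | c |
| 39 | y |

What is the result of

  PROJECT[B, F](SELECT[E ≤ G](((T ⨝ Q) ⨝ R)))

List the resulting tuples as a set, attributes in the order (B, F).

{(c, 1), (d, 31), (p, 19), (p, 34), (s, 19), (s, 34), (y, 1)}

Joining T and Q on C yields {(a, 16, 5, 21, 20), (a, 16, 5, 21, 23), (a, 16, 5, 21, 38), (a, 8, 24, 26, 20), (a, 8, 24, 26, 23), (a, 8, 24, 26, 38), (d, 1, 15, 26, 11), (d, 1, 15, 26, 37), (s, 17, 10, 13, 19), (s, 17, 10, 13, 7), (s, 30, 19, 27, 19), (s, 30, 19, 27, 7), (s, 32, 31, 22, 19), (s, 32, 31, 22, 7), (s, 39, 1, 33, 19), (s, 39, 1, 33, 7), (z, 1, 27, 3, 18), (z, 30, 34, 5, 18)}.
Joining (T ⨝ Q) and R on G yields {(a, 16, 5, 21, 20, a), (a, 16, 5, 21, 23, a), (a, 16, 5, 21, 38, a), (d, 1, 15, 26, 11, c), (d, 1, 15, 26, 37, c), (s, 30, 19, 27, 19, p), (s, 30, 19, 27, 19, s), (s, 30, 19, 27, 7, p), (s, 30, 19, 27, 7, s), (s, 32, 31, 22, 19, d), (s, 32, 31, 22, 7, d), (s, 39, 1, 33, 19, c), (s, 39, 1, 33, 19, y), (s, 39, 1, 33, 7, c), (s, 39, 1, 33, 7, y), (z, 1, 27, 3, 18, c), (z, 30, 34, 5, 18, p), (z, 30, 34, 5, 18, s)}.
Apply σ_{E ≤ G}; surviving tuples: {(s, 30, 19, 27, 19, p), (s, 30, 19, 27, 19, s), (s, 30, 19, 27, 7, p), (s, 30, 19, 27, 7, s), (s, 32, 31, 22, 19, d), (s, 32, 31, 22, 7, d), (s, 39, 1, 33, 19, c), (s, 39, 1, 33, 19, y), (s, 39, 1, 33, 7, c), (s, 39, 1, 33, 7, y), (z, 30, 34, 5, 18, p), (z, 30, 34, 5, 18, s)}
π[B, F]: project onto (B, F) (5 duplicate(s) eliminated) → {(c, 1), (d, 31), (p, 19), (p, 34), (s, 19), (s, 34), (y, 1)}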